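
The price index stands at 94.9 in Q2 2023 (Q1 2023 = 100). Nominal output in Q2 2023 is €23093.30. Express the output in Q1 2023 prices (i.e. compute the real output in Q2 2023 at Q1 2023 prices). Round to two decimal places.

Real = Nominal ÷ (Index/100) = 23093.30 ÷ (94.9/100)
     = 23093.30 ÷ 0.949 = 24334.3519

24334.35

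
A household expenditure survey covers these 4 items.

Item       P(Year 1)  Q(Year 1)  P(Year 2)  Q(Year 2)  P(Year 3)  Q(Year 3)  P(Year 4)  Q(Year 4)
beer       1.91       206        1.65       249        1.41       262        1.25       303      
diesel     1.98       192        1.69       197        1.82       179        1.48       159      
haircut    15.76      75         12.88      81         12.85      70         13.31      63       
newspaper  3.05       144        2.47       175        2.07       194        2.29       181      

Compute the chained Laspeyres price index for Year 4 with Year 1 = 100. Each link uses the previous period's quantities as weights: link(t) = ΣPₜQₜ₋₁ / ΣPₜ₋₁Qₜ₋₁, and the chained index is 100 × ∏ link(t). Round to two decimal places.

77.85

Link Year 1→Year 2:
ΣP(Year 2)Q(Year 1) = 1.65×206 + 1.69×192 + 12.88×75 + 2.47×144 = 339.9 + 324.48 + 966 + 355.68 = 1986.06
ΣP(Year 1)Q(Year 1) = 1.91×206 + 1.98×192 + 15.76×75 + 3.05×144 = 393.46 + 380.16 + 1182 + 439.2 = 2394.82
link = 1986.06/2394.82 = 0.829315
Link Year 2→Year 3:
ΣP(Year 3)Q(Year 2) = 1.41×249 + 1.82×197 + 12.85×81 + 2.07×175 = 351.09 + 358.54 + 1040.85 + 362.25 = 2112.73
ΣP(Year 2)Q(Year 2) = 1.65×249 + 1.69×197 + 12.88×81 + 2.47×175 = 410.85 + 332.93 + 1043.28 + 432.25 = 2219.31
link = 2112.73/2219.31 = 0.951976
Link Year 3→Year 4:
ΣP(Year 4)Q(Year 3) = 1.25×262 + 1.48×179 + 13.31×70 + 2.29×194 = 327.5 + 264.92 + 931.7 + 444.26 = 1968.38
ΣP(Year 3)Q(Year 3) = 1.41×262 + 1.82×179 + 12.85×70 + 2.07×194 = 369.42 + 325.78 + 899.5 + 401.58 = 1996.28
link = 1968.38/1996.28 = 0.986024
Chained index = 100 × 0.829315 × 0.951976 × 0.986024 = 77.8454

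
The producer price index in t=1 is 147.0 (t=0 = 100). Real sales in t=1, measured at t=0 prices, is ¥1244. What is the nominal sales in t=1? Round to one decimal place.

1828.7

Nominal = Real × (Index/100) = 1244 × (147.0/100)
        = 1244 × 1.470 = 1828.6800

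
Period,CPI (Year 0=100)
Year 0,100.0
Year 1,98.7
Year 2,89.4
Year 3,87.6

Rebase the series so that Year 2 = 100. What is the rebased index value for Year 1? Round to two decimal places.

110.40

Rebased(Year 1) = 98.7 / 89.4 × 100 = 110.4027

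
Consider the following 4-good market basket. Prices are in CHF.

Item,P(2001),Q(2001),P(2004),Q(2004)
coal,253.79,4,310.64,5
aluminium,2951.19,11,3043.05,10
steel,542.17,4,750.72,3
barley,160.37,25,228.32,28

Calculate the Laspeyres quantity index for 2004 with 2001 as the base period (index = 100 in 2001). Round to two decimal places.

Laspeyres quantity index uses base-period prices as weights.
ΣP(2001)·Q(2004) = 253.79×5 + 2951.19×10 + 542.17×3 + 160.37×28 = 1268.95 + 29511.9 + 1626.51 + 4490.36 = 36897.72
ΣP(2001)·Q(2001) = 253.79×4 + 2951.19×11 + 542.17×4 + 160.37×25 = 1015.16 + 32463.09 + 2168.68 + 4009.25 = 39656.18
Index = 36897.72 / 39656.18 × 100 = 93.0441

93.04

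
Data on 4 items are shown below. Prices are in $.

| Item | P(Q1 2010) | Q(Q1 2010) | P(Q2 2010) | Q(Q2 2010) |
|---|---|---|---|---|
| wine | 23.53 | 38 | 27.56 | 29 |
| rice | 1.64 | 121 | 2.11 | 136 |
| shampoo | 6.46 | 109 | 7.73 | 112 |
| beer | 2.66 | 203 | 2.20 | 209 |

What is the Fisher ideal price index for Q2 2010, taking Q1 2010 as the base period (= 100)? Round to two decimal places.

Laspeyres component (base-period weights):
ΣP(Q2 2010)Q(Q1 2010) = 27.56×38 + 2.11×121 + 7.73×109 + 2.20×203 = 1047.28 + 255.31 + 842.57 + 446.6 = 2591.76
ΣP(Q1 2010)Q(Q1 2010) = 23.53×38 + 1.64×121 + 6.46×109 + 2.66×203 = 894.14 + 198.44 + 704.14 + 539.98 = 2336.7
L = 2591.76 / 2336.7 × 100 = 110.9154
Paasche component (current-period weights):
ΣP(Q2 2010)Q(Q2 2010) = 27.56×29 + 2.11×136 + 7.73×112 + 2.20×209 = 799.24 + 286.96 + 865.76 + 459.8 = 2411.76
ΣP(Q1 2010)Q(Q2 2010) = 23.53×29 + 1.64×136 + 6.46×112 + 2.66×209 = 682.37 + 223.04 + 723.52 + 555.94 = 2184.87
P = 2411.76 / 2184.87 × 100 = 110.3846
Fisher = √(L × P) = √(110.9154 × 110.3846) = 110.6497

110.65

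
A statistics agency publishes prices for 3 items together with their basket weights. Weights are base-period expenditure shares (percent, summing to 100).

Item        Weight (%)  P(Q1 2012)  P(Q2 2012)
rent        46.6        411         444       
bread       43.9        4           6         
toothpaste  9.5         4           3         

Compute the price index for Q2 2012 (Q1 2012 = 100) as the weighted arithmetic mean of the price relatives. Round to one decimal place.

123.3

rent: 46.6 × (444/411) = 46.6 × 1.080292 = 50.3416
bread: 43.9 × (6/4) = 43.9 × 1.500000 = 65.8500
toothpaste: 9.5 × (3/4) = 9.5 × 0.750000 = 7.1250
Index = Σ wᵢ·(p₁ᵢ/p₀ᵢ) = 50.3416 + 65.8500 + 7.1250 = 123.3166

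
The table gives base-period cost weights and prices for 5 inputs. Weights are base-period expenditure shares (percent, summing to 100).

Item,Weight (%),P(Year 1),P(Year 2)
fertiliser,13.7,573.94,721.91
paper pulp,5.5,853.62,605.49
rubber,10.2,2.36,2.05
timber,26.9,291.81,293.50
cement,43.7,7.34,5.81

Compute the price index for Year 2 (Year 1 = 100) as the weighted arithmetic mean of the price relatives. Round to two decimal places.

91.64

fertiliser: 13.7 × (721.91/573.94) = 13.7 × 1.257814 = 17.2321
paper pulp: 5.5 × (605.49/853.62) = 5.5 × 0.709320 = 3.9013
rubber: 10.2 × (2.05/2.36) = 10.2 × 0.868644 = 8.8602
timber: 26.9 × (293.50/291.81) = 26.9 × 1.005791 = 27.0558
cement: 43.7 × (5.81/7.34) = 43.7 × 0.791553 = 34.5909
Index = Σ wᵢ·(p₁ᵢ/p₀ᵢ) = 17.2321 + 3.9013 + 8.8602 + 27.0558 + 34.5909 = 91.6402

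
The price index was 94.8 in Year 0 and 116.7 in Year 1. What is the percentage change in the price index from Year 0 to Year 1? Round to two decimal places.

23.10%

Change = (116.7 − 94.8) / 94.8 × 100
       = 21.9 / 94.8 × 100 = 23.1013%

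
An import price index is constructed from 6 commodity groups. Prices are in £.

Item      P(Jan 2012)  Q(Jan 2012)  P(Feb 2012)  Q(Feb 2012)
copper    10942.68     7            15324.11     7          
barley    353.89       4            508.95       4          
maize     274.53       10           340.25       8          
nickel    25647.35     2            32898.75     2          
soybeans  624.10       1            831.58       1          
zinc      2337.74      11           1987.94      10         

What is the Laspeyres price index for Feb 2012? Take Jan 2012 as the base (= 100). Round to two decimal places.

127.03

Laspeyres price index uses base-period quantities as weights.
ΣP(Feb 2012)·Q(Jan 2012) = 15324.11×7 + 508.95×4 + 340.25×10 + 32898.75×2 + 831.58×1 + 1987.94×11 = 107268.77 + 2035.8 + 3402.5 + 65797.5 + 831.58 + 21867.34 = 201203.49
ΣP(Jan 2012)·Q(Jan 2012) = 10942.68×7 + 353.89×4 + 274.53×10 + 25647.35×2 + 624.10×1 + 2337.74×11 = 76598.76 + 1415.56 + 2745.3 + 51294.7 + 624.1 + 25715.14 = 158393.56
Index = 201203.49 / 158393.56 × 100 = 127.0276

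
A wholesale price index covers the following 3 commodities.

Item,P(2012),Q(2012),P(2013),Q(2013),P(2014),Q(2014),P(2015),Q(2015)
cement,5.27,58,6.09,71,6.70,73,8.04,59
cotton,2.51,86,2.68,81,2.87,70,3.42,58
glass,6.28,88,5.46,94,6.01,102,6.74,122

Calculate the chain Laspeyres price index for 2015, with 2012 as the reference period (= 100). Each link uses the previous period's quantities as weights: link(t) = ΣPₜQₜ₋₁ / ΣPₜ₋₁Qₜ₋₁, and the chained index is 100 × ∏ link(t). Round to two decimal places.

126.03

Link 2012→2013:
ΣP(2013)Q(2012) = 6.09×58 + 2.68×86 + 5.46×88 = 353.22 + 230.48 + 480.48 = 1064.18
ΣP(2012)Q(2012) = 5.27×58 + 2.51×86 + 6.28×88 = 305.66 + 215.86 + 552.64 = 1074.16
link = 1064.18/1074.16 = 0.990709
Link 2013→2014:
ΣP(2014)Q(2013) = 6.70×71 + 2.87×81 + 6.01×94 = 475.7 + 232.47 + 564.94 = 1273.11
ΣP(2013)Q(2013) = 6.09×71 + 2.68×81 + 5.46×94 = 432.39 + 217.08 + 513.24 = 1162.71
link = 1273.11/1162.71 = 1.094951
Link 2014→2015:
ΣP(2015)Q(2014) = 8.04×73 + 3.42×70 + 6.74×102 = 586.92 + 239.4 + 687.48 = 1513.8
ΣP(2014)Q(2014) = 6.70×73 + 2.87×70 + 6.01×102 = 489.1 + 200.9 + 613.02 = 1303.02
link = 1513.8/1303.02 = 1.161763
Chained index = 100 × 0.990709 × 1.094951 × 1.161763 = 126.0254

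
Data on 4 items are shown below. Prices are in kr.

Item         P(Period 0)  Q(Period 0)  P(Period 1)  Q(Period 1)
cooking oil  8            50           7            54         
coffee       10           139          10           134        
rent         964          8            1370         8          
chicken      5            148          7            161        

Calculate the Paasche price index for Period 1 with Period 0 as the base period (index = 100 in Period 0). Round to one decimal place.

134.2

Paasche price index uses current-period quantities as weights.
ΣP(Period 1)·Q(Period 1) = 7×54 + 10×134 + 1370×8 + 7×161 = 378 + 1340 + 10960 + 1127 = 13805
ΣP(Period 0)·Q(Period 1) = 8×54 + 10×134 + 964×8 + 5×161 = 432 + 1340 + 7712 + 805 = 10289
Index = 13805 / 10289 × 100 = 134.1724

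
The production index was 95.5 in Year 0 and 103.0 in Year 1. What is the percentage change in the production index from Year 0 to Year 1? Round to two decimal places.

7.85%

Change = (103.0 − 95.5) / 95.5 × 100
       = 7.5 / 95.5 × 100 = 7.8534%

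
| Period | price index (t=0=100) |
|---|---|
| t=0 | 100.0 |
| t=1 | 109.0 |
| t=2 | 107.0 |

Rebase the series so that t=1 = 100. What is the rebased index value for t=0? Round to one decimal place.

Rebased(t=0) = 100.0 / 109.0 × 100 = 91.7431

91.7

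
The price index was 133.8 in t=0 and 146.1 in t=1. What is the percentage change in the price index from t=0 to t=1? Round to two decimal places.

Change = (146.1 − 133.8) / 133.8 × 100
       = 12.3 / 133.8 × 100 = 9.1928%

9.19%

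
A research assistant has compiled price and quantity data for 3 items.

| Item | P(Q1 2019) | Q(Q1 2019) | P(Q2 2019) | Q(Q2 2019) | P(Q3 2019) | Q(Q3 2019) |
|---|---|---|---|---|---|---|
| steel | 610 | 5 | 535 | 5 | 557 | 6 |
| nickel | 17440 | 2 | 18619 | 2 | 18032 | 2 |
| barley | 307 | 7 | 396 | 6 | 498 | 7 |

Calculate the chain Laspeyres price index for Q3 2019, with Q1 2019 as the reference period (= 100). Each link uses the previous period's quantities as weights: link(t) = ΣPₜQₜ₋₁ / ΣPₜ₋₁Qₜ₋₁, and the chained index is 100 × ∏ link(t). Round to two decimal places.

105.36

Link Q1 2019→Q2 2019:
ΣP(Q2 2019)Q(Q1 2019) = 535×5 + 18619×2 + 396×7 = 2675 + 37238 + 2772 = 42685
ΣP(Q1 2019)Q(Q1 2019) = 610×5 + 17440×2 + 307×7 = 3050 + 34880 + 2149 = 40079
link = 42685/40079 = 1.065022
Link Q2 2019→Q3 2019:
ΣP(Q3 2019)Q(Q2 2019) = 557×5 + 18032×2 + 498×6 = 2785 + 36064 + 2988 = 41837
ΣP(Q2 2019)Q(Q2 2019) = 535×5 + 18619×2 + 396×6 = 2675 + 37238 + 2376 = 42289
link = 41837/42289 = 0.989312
Chained index = 100 × 1.065022 × 0.989312 = 105.3638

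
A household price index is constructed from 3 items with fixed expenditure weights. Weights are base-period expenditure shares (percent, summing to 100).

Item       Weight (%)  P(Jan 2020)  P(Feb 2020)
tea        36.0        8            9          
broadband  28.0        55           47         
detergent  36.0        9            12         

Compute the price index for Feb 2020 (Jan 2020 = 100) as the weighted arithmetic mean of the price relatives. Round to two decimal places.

tea: 36.0 × (9/8) = 36.0 × 1.125000 = 40.5000
broadband: 28.0 × (47/55) = 28.0 × 0.854545 = 23.9273
detergent: 36.0 × (12/9) = 36.0 × 1.333333 = 48.0000
Index = Σ wᵢ·(p₁ᵢ/p₀ᵢ) = 40.5000 + 23.9273 + 48.0000 = 112.4273

112.43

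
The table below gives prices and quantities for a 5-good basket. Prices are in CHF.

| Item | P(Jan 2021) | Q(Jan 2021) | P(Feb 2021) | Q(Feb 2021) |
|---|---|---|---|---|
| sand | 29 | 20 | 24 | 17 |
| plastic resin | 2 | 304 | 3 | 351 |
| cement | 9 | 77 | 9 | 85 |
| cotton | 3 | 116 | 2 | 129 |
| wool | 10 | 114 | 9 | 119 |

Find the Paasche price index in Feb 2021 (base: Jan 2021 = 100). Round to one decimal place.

Paasche price index uses current-period quantities as weights.
ΣP(Feb 2021)·Q(Feb 2021) = 24×17 + 3×351 + 9×85 + 2×129 + 9×119 = 408 + 1053 + 765 + 258 + 1071 = 3555
ΣP(Jan 2021)·Q(Feb 2021) = 29×17 + 2×351 + 9×85 + 3×129 + 10×119 = 493 + 702 + 765 + 387 + 1190 = 3537
Index = 3555 / 3537 × 100 = 100.5089

100.5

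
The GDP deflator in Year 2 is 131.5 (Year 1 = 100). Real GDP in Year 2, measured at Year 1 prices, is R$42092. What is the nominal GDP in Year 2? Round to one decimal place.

Nominal = Real × (Index/100) = 42092 × (131.5/100)
        = 42092 × 1.315 = 55350.9800

55351.0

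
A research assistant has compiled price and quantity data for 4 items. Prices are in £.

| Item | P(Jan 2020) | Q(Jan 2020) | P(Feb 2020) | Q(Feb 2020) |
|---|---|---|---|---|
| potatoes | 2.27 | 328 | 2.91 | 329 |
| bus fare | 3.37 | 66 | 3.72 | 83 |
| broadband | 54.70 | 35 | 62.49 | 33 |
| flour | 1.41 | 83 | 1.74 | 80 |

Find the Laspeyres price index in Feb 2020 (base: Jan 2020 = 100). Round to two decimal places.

Laspeyres price index uses base-period quantities as weights.
ΣP(Feb 2020)·Q(Jan 2020) = 2.91×328 + 3.72×66 + 62.49×35 + 1.74×83 = 954.48 + 245.52 + 2187.15 + 144.42 = 3531.57
ΣP(Jan 2020)·Q(Jan 2020) = 2.27×328 + 3.37×66 + 54.70×35 + 1.41×83 = 744.56 + 222.42 + 1914.5 + 117.03 = 2998.51
Index = 3531.57 / 2998.51 × 100 = 117.7775

117.78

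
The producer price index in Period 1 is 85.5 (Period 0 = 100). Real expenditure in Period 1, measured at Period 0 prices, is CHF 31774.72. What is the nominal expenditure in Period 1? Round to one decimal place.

27167.4

Nominal = Real × (Index/100) = 31774.72 × (85.5/100)
        = 31774.72 × 0.855 = 27167.3856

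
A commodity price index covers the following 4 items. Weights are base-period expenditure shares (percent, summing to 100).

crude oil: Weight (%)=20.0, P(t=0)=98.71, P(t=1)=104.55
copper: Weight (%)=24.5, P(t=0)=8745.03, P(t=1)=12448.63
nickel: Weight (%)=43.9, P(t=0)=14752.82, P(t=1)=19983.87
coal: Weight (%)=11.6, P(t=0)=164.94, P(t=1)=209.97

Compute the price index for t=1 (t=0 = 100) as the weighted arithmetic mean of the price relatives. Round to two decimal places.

crude oil: 20.0 × (104.55/98.71) = 20.0 × 1.059163 = 21.1833
copper: 24.5 × (12448.63/8745.03) = 24.5 × 1.423509 = 34.8760
nickel: 43.9 × (19983.87/14752.82) = 43.9 × 1.354580 = 59.4660
coal: 11.6 × (209.97/164.94) = 11.6 × 1.273008 = 14.7669
Index = Σ wᵢ·(p₁ᵢ/p₀ᵢ) = 21.1833 + 34.8760 + 59.4660 + 14.7669 = 130.2922

130.29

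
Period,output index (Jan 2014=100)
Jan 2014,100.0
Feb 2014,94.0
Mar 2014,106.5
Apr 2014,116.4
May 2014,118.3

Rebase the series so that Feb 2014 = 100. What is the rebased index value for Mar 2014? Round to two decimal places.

113.30

Rebased(Mar 2014) = 106.5 / 94.0 × 100 = 113.2979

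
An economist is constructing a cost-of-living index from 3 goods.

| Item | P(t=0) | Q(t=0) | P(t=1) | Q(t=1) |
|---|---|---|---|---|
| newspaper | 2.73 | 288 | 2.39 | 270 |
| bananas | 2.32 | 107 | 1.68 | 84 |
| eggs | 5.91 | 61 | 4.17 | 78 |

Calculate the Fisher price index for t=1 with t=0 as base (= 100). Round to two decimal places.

Laspeyres component (base-period weights):
ΣP(t=1)Q(t=0) = 2.39×288 + 1.68×107 + 4.17×61 = 688.32 + 179.76 + 254.37 = 1122.45
ΣP(t=0)Q(t=0) = 2.73×288 + 2.32×107 + 5.91×61 = 786.24 + 248.24 + 360.51 = 1394.99
L = 1122.45 / 1394.99 × 100 = 80.4629
Paasche component (current-period weights):
ΣP(t=1)Q(t=1) = 2.39×270 + 1.68×84 + 4.17×78 = 645.3 + 141.12 + 325.26 = 1111.68
ΣP(t=0)Q(t=1) = 2.73×270 + 2.32×84 + 5.91×78 = 737.1 + 194.88 + 460.98 = 1392.96
P = 1111.68 / 1392.96 × 100 = 79.8070
Fisher = √(L × P) = √(80.4629 × 79.8070) = 80.1343

80.13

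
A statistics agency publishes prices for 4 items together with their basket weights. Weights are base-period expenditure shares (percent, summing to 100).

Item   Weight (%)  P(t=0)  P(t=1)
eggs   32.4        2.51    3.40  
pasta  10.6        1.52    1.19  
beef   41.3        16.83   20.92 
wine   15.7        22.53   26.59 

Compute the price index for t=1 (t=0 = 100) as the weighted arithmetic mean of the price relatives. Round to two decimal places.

122.05

eggs: 32.4 × (3.40/2.51) = 32.4 × 1.354582 = 43.8884
pasta: 10.6 × (1.19/1.52) = 10.6 × 0.782895 = 8.2987
beef: 41.3 × (20.92/16.83) = 41.3 × 1.243018 = 51.3367
wine: 15.7 × (26.59/22.53) = 15.7 × 1.180204 = 18.5292
Index = Σ wᵢ·(p₁ᵢ/p₀ᵢ) = 43.8884 + 8.2987 + 51.3367 + 18.5292 = 122.0530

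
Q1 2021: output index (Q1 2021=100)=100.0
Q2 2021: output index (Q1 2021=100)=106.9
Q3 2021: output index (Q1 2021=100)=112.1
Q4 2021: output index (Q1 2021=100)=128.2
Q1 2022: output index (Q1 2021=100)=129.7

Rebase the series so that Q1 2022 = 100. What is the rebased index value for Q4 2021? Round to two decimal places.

Rebased(Q4 2021) = 128.2 / 129.7 × 100 = 98.8435

98.84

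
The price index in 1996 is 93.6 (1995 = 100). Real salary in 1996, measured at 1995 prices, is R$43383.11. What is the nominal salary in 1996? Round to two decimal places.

40606.59

Nominal = Real × (Index/100) = 43383.11 × (93.6/100)
        = 43383.11 × 0.936 = 40606.5910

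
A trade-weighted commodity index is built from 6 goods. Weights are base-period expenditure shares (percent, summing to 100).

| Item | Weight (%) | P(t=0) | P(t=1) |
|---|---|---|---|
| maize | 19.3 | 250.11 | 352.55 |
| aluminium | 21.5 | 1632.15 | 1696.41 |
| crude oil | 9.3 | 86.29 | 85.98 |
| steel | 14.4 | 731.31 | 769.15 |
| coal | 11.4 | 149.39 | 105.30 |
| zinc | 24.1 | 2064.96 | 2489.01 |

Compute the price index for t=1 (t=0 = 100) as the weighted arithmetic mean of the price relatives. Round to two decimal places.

maize: 19.3 × (352.55/250.11) = 19.3 × 1.409580 = 27.2049
aluminium: 21.5 × (1696.41/1632.15) = 21.5 × 1.039371 = 22.3465
crude oil: 9.3 × (85.98/86.29) = 9.3 × 0.996407 = 9.2666
steel: 14.4 × (769.15/731.31) = 14.4 × 1.051743 = 15.1451
coal: 11.4 × (105.30/149.39) = 11.4 × 0.704866 = 8.0355
zinc: 24.1 × (2489.01/2064.96) = 24.1 × 1.205355 = 29.0491
Index = Σ wᵢ·(p₁ᵢ/p₀ᵢ) = 27.2049 + 22.3465 + 9.2666 + 15.1451 + 8.0355 + 29.0491 = 111.0476

111.05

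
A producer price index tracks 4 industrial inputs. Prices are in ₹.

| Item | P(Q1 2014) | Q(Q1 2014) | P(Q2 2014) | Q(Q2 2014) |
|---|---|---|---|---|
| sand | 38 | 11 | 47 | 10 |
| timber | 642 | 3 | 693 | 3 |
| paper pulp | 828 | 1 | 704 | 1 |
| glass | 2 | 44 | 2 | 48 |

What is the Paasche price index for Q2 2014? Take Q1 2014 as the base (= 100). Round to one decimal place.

Paasche price index uses current-period quantities as weights.
ΣP(Q2 2014)·Q(Q2 2014) = 47×10 + 693×3 + 704×1 + 2×48 = 470 + 2079 + 704 + 96 = 3349
ΣP(Q1 2014)·Q(Q2 2014) = 38×10 + 642×3 + 828×1 + 2×48 = 380 + 1926 + 828 + 96 = 3230
Index = 3349 / 3230 × 100 = 103.6842

103.7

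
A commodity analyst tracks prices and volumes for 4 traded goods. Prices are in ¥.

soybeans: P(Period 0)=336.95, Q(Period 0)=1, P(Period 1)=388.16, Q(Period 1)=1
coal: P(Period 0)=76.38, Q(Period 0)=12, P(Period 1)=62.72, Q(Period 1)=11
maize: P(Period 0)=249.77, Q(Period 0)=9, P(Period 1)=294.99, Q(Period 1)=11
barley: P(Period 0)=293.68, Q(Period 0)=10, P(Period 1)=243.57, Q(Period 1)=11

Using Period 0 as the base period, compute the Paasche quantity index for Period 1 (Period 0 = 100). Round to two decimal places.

Paasche quantity index uses current-period prices as weights.
ΣP(Period 1)·Q(Period 1) = 388.16×1 + 62.72×11 + 294.99×11 + 243.57×11 = 388.16 + 689.92 + 3244.89 + 2679.27 = 7002.24
ΣP(Period 1)·Q(Period 0) = 388.16×1 + 62.72×12 + 294.99×9 + 243.57×10 = 388.16 + 752.64 + 2654.91 + 2435.7 = 6231.41
Index = 7002.24 / 6231.41 × 100 = 112.3701

112.37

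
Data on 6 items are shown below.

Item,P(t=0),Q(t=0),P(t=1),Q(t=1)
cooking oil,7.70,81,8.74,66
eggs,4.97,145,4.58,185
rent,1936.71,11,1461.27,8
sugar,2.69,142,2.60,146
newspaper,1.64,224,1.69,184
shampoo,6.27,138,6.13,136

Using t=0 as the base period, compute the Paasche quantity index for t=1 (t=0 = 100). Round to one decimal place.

Paasche quantity index uses current-period prices as weights.
ΣP(t=1)·Q(t=1) = 8.74×66 + 4.58×185 + 1461.27×8 + 2.60×146 + 1.69×184 + 6.13×136 = 576.84 + 847.3 + 11690.16 + 379.6 + 310.96 + 833.68 = 14638.54
ΣP(t=1)·Q(t=0) = 8.74×81 + 4.58×145 + 1461.27×11 + 2.60×142 + 1.69×224 + 6.13×138 = 707.94 + 664.1 + 16073.97 + 369.2 + 378.56 + 845.94 = 19039.71
Index = 14638.54 / 19039.71 × 100 = 76.8843

76.9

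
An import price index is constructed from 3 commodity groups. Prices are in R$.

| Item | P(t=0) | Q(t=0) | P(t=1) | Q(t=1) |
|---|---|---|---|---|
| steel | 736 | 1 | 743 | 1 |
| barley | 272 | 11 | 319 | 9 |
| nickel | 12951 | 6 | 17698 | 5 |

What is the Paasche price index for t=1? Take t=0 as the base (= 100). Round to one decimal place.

135.6

Paasche price index uses current-period quantities as weights.
ΣP(t=1)·Q(t=1) = 743×1 + 319×9 + 17698×5 = 743 + 2871 + 88490 = 92104
ΣP(t=0)·Q(t=1) = 736×1 + 272×9 + 12951×5 = 736 + 2448 + 64755 = 67939
Index = 92104 / 67939 × 100 = 135.5687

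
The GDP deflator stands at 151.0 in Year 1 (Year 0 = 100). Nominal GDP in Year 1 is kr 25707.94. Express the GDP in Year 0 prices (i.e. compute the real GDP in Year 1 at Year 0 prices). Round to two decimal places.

Real = Nominal ÷ (Index/100) = 25707.94 ÷ (151.0/100)
     = 25707.94 ÷ 1.510 = 17025.1258

17025.13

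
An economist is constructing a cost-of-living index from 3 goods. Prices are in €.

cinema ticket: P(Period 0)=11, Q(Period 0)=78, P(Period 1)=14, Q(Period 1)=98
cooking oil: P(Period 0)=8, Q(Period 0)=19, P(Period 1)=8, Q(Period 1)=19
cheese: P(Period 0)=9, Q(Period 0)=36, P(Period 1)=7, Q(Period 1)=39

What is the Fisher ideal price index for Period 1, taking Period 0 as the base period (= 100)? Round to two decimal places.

Laspeyres component (base-period weights):
ΣP(Period 1)Q(Period 0) = 14×78 + 8×19 + 7×36 = 1092 + 152 + 252 = 1496
ΣP(Period 0)Q(Period 0) = 11×78 + 8×19 + 9×36 = 858 + 152 + 324 = 1334
L = 1496 / 1334 × 100 = 112.1439
Paasche component (current-period weights):
ΣP(Period 1)Q(Period 1) = 14×98 + 8×19 + 7×39 = 1372 + 152 + 273 = 1797
ΣP(Period 0)Q(Period 1) = 11×98 + 8×19 + 9×39 = 1078 + 152 + 351 = 1581
P = 1797 / 1581 × 100 = 113.6622
Fisher = √(L × P) = √(112.1439 × 113.6622) = 112.9005

112.90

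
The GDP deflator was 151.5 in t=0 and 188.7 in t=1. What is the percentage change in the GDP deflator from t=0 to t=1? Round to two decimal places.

24.55%

Change = (188.7 − 151.5) / 151.5 × 100
       = 37.2 / 151.5 × 100 = 24.5545%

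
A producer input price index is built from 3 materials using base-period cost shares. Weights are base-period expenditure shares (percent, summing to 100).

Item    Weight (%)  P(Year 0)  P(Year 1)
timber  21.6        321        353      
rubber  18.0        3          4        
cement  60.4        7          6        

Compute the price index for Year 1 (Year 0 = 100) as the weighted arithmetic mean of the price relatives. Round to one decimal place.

99.5

timber: 21.6 × (353/321) = 21.6 × 1.099688 = 23.7533
rubber: 18.0 × (4/3) = 18.0 × 1.333333 = 24.0000
cement: 60.4 × (6/7) = 60.4 × 0.857143 = 51.7714
Index = Σ wᵢ·(p₁ᵢ/p₀ᵢ) = 23.7533 + 24.0000 + 51.7714 = 99.5247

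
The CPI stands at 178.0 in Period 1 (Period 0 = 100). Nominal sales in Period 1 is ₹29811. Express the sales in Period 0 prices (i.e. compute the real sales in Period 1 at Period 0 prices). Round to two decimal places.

16747.75

Real = Nominal ÷ (Index/100) = 29811 ÷ (178.0/100)
     = 29811 ÷ 1.780 = 16747.7528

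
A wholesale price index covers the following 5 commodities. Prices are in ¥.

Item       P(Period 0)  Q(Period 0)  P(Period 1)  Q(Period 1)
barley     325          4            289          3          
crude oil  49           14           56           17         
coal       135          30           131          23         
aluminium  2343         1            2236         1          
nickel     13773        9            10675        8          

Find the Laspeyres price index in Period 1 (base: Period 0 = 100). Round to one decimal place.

78.7

Laspeyres price index uses base-period quantities as weights.
ΣP(Period 1)·Q(Period 0) = 289×4 + 56×14 + 131×30 + 2236×1 + 10675×9 = 1156 + 784 + 3930 + 2236 + 96075 = 104181
ΣP(Period 0)·Q(Period 0) = 325×4 + 49×14 + 135×30 + 2343×1 + 13773×9 = 1300 + 686 + 4050 + 2343 + 123957 = 132336
Index = 104181 / 132336 × 100 = 78.7246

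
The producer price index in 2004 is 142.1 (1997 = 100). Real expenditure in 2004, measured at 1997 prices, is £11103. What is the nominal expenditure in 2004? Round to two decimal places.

15777.36

Nominal = Real × (Index/100) = 11103 × (142.1/100)
        = 11103 × 1.421 = 15777.3630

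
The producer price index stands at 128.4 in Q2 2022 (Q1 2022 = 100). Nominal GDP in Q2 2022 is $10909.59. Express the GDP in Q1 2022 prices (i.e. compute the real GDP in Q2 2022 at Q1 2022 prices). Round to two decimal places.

Real = Nominal ÷ (Index/100) = 10909.59 ÷ (128.4/100)
     = 10909.59 ÷ 1.284 = 8496.5654

8496.57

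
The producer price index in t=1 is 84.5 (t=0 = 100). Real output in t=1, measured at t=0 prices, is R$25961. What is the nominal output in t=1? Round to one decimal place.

Nominal = Real × (Index/100) = 25961 × (84.5/100)
        = 25961 × 0.845 = 21937.0450

21937.0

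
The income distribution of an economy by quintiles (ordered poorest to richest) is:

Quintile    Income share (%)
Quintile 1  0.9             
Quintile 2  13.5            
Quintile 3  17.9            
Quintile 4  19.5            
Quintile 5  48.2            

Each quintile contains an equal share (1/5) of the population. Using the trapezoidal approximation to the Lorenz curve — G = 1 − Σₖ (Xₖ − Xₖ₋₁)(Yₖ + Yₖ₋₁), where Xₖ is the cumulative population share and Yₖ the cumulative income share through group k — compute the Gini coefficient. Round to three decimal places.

0.402

Cumulative income shares Yₖ: 0.0090, 0.1440, 0.3230, 0.5180, 1.0000
Σ (Xₖ−Xₖ₋₁)(Yₖ+Yₖ₋₁) = (1/5)(0.0090+0.0000) + (1/5)(0.1440+0.0090) + (1/5)(0.3230+0.1440) + (1/5)(0.5180+0.3230) + (1/5)(1.0000+0.5180)
  = 0.0018 + 0.0306 + 0.0934 + 0.1682 + 0.3036 = 0.5976
G = 1 − 0.5976 = 0.4024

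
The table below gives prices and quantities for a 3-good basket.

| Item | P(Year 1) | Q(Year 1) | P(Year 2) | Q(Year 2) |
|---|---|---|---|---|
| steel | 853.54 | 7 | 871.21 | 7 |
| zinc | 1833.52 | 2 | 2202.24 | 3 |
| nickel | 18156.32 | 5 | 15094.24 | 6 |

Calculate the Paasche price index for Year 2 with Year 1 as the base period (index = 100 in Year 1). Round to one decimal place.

85.8

Paasche price index uses current-period quantities as weights.
ΣP(Year 2)·Q(Year 2) = 871.21×7 + 2202.24×3 + 15094.24×6 = 6098.47 + 6606.72 + 90565.44 = 103270.63
ΣP(Year 1)·Q(Year 2) = 853.54×7 + 1833.52×3 + 18156.32×6 = 5974.78 + 5500.56 + 108937.92 = 120413.26
Index = 103270.63 / 120413.26 × 100 = 85.7635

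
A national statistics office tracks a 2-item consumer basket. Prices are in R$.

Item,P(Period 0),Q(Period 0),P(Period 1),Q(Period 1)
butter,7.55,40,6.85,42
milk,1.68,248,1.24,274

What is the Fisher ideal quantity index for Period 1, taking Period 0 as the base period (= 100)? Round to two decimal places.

108.04

Laspeyres component (base-period weights):
ΣP(Period 0)Q(Period 1) = 7.55×42 + 1.68×274 = 317.1 + 460.32 = 777.42
ΣP(Period 0)Q(Period 0) = 7.55×40 + 1.68×248 = 302 + 416.64 = 718.64
L = 777.42 / 718.64 × 100 = 108.1793
Paasche component (current-period weights):
ΣP(Period 1)Q(Period 1) = 6.85×42 + 1.24×274 = 287.7 + 339.76 = 627.46
ΣP(Period 1)Q(Period 0) = 6.85×40 + 1.24×248 = 274 + 307.52 = 581.52
P = 627.46 / 581.52 × 100 = 107.9000
Fisher = √(L × P) = √(108.1793 × 107.9000) = 108.0396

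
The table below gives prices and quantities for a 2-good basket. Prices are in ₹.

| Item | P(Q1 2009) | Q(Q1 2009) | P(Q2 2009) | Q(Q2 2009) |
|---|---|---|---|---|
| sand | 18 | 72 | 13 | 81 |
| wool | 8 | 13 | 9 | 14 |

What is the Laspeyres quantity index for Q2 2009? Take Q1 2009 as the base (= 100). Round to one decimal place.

112.1

Laspeyres quantity index uses base-period prices as weights.
ΣP(Q1 2009)·Q(Q2 2009) = 18×81 + 8×14 = 1458 + 112 = 1570
ΣP(Q1 2009)·Q(Q1 2009) = 18×72 + 8×13 = 1296 + 104 = 1400
Index = 1570 / 1400 × 100 = 112.1429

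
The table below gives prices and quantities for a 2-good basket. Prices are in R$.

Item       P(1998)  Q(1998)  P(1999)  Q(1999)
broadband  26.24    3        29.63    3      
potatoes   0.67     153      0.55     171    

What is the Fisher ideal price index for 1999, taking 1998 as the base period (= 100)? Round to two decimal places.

95.06

Laspeyres component (base-period weights):
ΣP(1999)Q(1998) = 29.63×3 + 0.55×153 = 88.89 + 84.15 = 173.04
ΣP(1998)Q(1998) = 26.24×3 + 0.67×153 = 78.72 + 102.51 = 181.23
L = 173.04 / 181.23 × 100 = 95.4809
Paasche component (current-period weights):
ΣP(1999)Q(1999) = 29.63×3 + 0.55×171 = 88.89 + 94.05 = 182.94
ΣP(1998)Q(1999) = 26.24×3 + 0.67×171 = 78.72 + 114.57 = 193.29
P = 182.94 / 193.29 × 100 = 94.6454
Fisher = √(L × P) = √(95.4809 × 94.6454) = 95.0622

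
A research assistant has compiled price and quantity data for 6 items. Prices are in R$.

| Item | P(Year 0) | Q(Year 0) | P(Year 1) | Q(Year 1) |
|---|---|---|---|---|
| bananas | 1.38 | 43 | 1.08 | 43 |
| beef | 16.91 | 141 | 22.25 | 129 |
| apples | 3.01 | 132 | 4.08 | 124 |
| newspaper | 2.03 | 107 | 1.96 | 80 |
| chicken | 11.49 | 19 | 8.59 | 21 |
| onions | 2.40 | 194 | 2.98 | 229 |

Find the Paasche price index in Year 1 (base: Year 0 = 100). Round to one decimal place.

124.5

Paasche price index uses current-period quantities as weights.
ΣP(Year 1)·Q(Year 1) = 1.08×43 + 22.25×129 + 4.08×124 + 1.96×80 + 8.59×21 + 2.98×229 = 46.44 + 2870.25 + 505.92 + 156.8 + 180.39 + 682.42 = 4442.22
ΣP(Year 0)·Q(Year 1) = 1.38×43 + 16.91×129 + 3.01×124 + 2.03×80 + 11.49×21 + 2.40×229 = 59.34 + 2181.39 + 373.24 + 162.4 + 241.29 + 549.6 = 3567.26
Index = 4442.22 / 3567.26 × 100 = 124.5275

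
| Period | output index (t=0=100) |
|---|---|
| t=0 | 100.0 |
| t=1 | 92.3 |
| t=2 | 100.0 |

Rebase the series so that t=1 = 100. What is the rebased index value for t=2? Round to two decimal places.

Rebased(t=2) = 100.0 / 92.3 × 100 = 108.3424

108.34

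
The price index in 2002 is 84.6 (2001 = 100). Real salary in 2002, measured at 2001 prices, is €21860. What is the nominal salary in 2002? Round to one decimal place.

Nominal = Real × (Index/100) = 21860 × (84.6/100)
        = 21860 × 0.846 = 18493.5600

18493.6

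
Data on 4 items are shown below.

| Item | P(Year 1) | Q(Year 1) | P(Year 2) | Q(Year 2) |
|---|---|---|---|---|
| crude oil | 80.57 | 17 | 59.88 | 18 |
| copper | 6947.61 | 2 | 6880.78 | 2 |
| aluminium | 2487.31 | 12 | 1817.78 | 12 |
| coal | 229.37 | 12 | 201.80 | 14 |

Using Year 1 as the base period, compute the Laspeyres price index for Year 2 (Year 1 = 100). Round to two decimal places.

81.51

Laspeyres price index uses base-period quantities as weights.
ΣP(Year 2)·Q(Year 1) = 59.88×17 + 6880.78×2 + 1817.78×12 + 201.80×12 = 1017.96 + 13761.56 + 21813.36 + 2421.6 = 39014.48
ΣP(Year 1)·Q(Year 1) = 80.57×17 + 6947.61×2 + 2487.31×12 + 229.37×12 = 1369.69 + 13895.22 + 29847.72 + 2752.44 = 47865.07
Index = 39014.48 / 47865.07 × 100 = 81.5093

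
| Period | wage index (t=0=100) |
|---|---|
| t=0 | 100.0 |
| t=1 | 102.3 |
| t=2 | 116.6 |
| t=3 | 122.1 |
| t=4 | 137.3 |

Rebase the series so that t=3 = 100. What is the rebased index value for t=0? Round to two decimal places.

Rebased(t=0) = 100.0 / 122.1 × 100 = 81.9001

81.90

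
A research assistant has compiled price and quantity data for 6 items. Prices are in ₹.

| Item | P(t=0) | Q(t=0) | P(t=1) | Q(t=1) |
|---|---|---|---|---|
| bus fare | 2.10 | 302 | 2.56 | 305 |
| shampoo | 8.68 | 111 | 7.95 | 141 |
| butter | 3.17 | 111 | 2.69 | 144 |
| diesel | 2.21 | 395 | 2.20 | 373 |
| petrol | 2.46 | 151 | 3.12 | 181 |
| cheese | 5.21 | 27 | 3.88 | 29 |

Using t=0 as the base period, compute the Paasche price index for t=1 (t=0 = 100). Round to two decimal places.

101.21

Paasche price index uses current-period quantities as weights.
ΣP(t=1)·Q(t=1) = 2.56×305 + 7.95×141 + 2.69×144 + 2.20×373 + 3.12×181 + 3.88×29 = 780.8 + 1120.95 + 387.36 + 820.6 + 564.72 + 112.52 = 3786.95
ΣP(t=0)·Q(t=1) = 2.10×305 + 8.68×141 + 3.17×144 + 2.21×373 + 2.46×181 + 5.21×29 = 640.5 + 1223.88 + 456.48 + 824.33 + 445.26 + 151.09 = 3741.54
Index = 3786.95 / 3741.54 × 100 = 101.2137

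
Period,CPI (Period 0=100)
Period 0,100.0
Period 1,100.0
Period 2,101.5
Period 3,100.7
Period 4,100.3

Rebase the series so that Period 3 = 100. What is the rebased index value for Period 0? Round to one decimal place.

99.3

Rebased(Period 0) = 100.0 / 100.7 × 100 = 99.3049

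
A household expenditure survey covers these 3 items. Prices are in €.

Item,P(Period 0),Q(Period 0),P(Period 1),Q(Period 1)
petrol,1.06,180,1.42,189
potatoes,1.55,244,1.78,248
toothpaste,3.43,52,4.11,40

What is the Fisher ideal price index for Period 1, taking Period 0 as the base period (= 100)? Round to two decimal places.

121.00

Laspeyres component (base-period weights):
ΣP(Period 1)Q(Period 0) = 1.42×180 + 1.78×244 + 4.11×52 = 255.6 + 434.32 + 213.72 = 903.64
ΣP(Period 0)Q(Period 0) = 1.06×180 + 1.55×244 + 3.43×52 = 190.8 + 378.2 + 178.36 = 747.36
L = 903.64 / 747.36 × 100 = 120.9109
Paasche component (current-period weights):
ΣP(Period 1)Q(Period 1) = 1.42×189 + 1.78×248 + 4.11×40 = 268.38 + 441.44 + 164.4 = 874.22
ΣP(Period 0)Q(Period 1) = 1.06×189 + 1.55×248 + 3.43×40 = 200.34 + 384.4 + 137.2 = 721.94
P = 874.22 / 721.94 × 100 = 121.0932
Fisher = √(L × P) = √(120.9109 × 121.0932) = 121.0020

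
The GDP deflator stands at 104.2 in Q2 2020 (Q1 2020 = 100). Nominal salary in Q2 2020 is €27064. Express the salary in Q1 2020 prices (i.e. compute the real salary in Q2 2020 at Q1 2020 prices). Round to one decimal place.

25973.1

Real = Nominal ÷ (Index/100) = 27064 ÷ (104.2/100)
     = 27064 ÷ 1.042 = 25973.1286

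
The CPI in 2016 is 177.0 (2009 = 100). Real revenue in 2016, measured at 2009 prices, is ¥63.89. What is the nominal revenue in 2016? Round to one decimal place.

113.1

Nominal = Real × (Index/100) = 63.89 × (177.0/100)
        = 63.89 × 1.770 = 113.0853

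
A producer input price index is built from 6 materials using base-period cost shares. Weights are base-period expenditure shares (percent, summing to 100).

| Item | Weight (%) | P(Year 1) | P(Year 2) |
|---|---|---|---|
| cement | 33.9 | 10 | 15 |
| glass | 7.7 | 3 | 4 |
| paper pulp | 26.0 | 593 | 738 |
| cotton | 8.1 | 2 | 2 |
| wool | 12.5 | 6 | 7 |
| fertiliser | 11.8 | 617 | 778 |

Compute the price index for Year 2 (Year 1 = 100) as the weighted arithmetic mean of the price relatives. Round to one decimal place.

131.0

cement: 33.9 × (15/10) = 33.9 × 1.500000 = 50.8500
glass: 7.7 × (4/3) = 7.7 × 1.333333 = 10.2667
paper pulp: 26.0 × (738/593) = 26.0 × 1.244519 = 32.3575
cotton: 8.1 × (2/2) = 8.1 × 1.000000 = 8.1000
wool: 12.5 × (7/6) = 12.5 × 1.166667 = 14.5833
fertiliser: 11.8 × (778/617) = 11.8 × 1.260940 = 14.8791
Index = Σ wᵢ·(p₁ᵢ/p₀ᵢ) = 50.8500 + 10.2667 + 32.3575 + 8.1000 + 14.5833 + 14.8791 = 131.0366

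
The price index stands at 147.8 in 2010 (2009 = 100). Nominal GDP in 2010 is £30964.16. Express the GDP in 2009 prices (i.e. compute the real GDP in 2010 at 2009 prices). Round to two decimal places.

20950.04

Real = Nominal ÷ (Index/100) = 30964.16 ÷ (147.8/100)
     = 30964.16 ÷ 1.478 = 20950.0406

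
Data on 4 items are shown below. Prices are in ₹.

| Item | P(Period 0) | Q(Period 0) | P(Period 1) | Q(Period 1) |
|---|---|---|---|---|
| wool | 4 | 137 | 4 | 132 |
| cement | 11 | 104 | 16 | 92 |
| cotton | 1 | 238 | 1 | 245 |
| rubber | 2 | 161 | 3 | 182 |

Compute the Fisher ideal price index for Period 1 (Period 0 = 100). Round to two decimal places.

Laspeyres component (base-period weights):
ΣP(Period 1)Q(Period 0) = 4×137 + 16×104 + 1×238 + 3×161 = 548 + 1664 + 238 + 483 = 2933
ΣP(Period 0)Q(Period 0) = 4×137 + 11×104 + 1×238 + 2×161 = 548 + 1144 + 238 + 322 = 2252
L = 2933 / 2252 × 100 = 130.2398
Paasche component (current-period weights):
ΣP(Period 1)Q(Period 1) = 4×132 + 16×92 + 1×245 + 3×182 = 528 + 1472 + 245 + 546 = 2791
ΣP(Period 0)Q(Period 1) = 4×132 + 11×92 + 1×245 + 2×182 = 528 + 1012 + 245 + 364 = 2149
P = 2791 / 2149 × 100 = 129.8744
Fisher = √(L × P) = √(130.2398 × 129.8744) = 130.0569

130.06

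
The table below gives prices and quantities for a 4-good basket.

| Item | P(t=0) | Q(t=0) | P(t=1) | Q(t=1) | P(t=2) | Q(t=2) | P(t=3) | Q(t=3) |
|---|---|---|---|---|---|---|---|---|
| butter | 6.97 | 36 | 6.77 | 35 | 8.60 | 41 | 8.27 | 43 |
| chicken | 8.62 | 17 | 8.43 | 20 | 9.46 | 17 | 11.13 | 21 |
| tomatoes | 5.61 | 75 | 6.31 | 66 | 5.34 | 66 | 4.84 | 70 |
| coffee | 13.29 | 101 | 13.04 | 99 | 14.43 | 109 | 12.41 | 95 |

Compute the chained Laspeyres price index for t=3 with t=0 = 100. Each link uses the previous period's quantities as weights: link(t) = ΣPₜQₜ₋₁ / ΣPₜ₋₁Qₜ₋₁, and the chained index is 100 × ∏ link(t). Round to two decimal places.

97.74

Link t=0→t=1:
ΣP(t=1)Q(t=0) = 6.77×36 + 8.43×17 + 6.31×75 + 13.04×101 = 243.72 + 143.31 + 473.25 + 1317.04 = 2177.32
ΣP(t=0)Q(t=0) = 6.97×36 + 8.62×17 + 5.61×75 + 13.29×101 = 250.92 + 146.54 + 420.75 + 1342.29 = 2160.5
link = 2177.32/2160.5 = 1.007785
Link t=1→t=2:
ΣP(t=2)Q(t=1) = 8.60×35 + 9.46×20 + 5.34×66 + 14.43×99 = 301 + 189.2 + 352.44 + 1428.57 = 2271.21
ΣP(t=1)Q(t=1) = 6.77×35 + 8.43×20 + 6.31×66 + 13.04×99 = 236.95 + 168.6 + 416.46 + 1290.96 = 2112.97
link = 2271.21/2112.97 = 1.074890
Link t=2→t=3:
ΣP(t=3)Q(t=2) = 8.27×41 + 11.13×17 + 4.84×66 + 12.41×109 = 339.07 + 189.21 + 319.44 + 1352.69 = 2200.41
ΣP(t=2)Q(t=2) = 8.60×41 + 9.46×17 + 5.34×66 + 14.43×109 = 352.6 + 160.82 + 352.44 + 1572.87 = 2438.73
link = 2200.41/2438.73 = 0.902277
Chained index = 100 × 1.007785 × 1.074890 × 0.902277 = 97.7399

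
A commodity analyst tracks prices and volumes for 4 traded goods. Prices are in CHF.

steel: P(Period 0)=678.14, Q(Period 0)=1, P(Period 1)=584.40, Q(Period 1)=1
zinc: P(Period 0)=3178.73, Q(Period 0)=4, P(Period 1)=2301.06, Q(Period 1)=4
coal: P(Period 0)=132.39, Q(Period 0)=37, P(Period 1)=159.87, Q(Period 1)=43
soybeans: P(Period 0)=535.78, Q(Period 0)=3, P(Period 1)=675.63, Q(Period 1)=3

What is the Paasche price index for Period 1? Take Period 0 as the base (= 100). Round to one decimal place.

90.3

Paasche price index uses current-period quantities as weights.
ΣP(Period 1)·Q(Period 1) = 584.40×1 + 2301.06×4 + 159.87×43 + 675.63×3 = 584.4 + 9204.24 + 6874.41 + 2026.89 = 18689.94
ΣP(Period 0)·Q(Period 1) = 678.14×1 + 3178.73×4 + 132.39×43 + 535.78×3 = 678.14 + 12714.92 + 5692.77 + 1607.34 = 20693.17
Index = 18689.94 / 20693.17 × 100 = 90.3194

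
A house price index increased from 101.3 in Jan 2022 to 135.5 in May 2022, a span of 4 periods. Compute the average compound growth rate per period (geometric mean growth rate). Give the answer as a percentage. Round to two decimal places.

Growth factor = (135.5/101.3)^(1/4) = (1.337611)^(1/4) = 1.075431
Growth rate = 1.075431 − 1 = 0.075431 = 7.5431%

7.54%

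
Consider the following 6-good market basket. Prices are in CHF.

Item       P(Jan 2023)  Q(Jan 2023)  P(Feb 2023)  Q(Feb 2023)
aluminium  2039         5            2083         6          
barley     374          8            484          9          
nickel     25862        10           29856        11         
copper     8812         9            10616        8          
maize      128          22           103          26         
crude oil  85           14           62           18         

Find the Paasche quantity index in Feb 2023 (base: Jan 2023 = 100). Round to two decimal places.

Paasche quantity index uses current-period prices as weights.
ΣP(Feb 2023)·Q(Feb 2023) = 2083×6 + 484×9 + 29856×11 + 10616×8 + 103×26 + 62×18 = 12498 + 4356 + 328416 + 84928 + 2678 + 1116 = 433992
ΣP(Feb 2023)·Q(Jan 2023) = 2083×5 + 484×8 + 29856×10 + 10616×9 + 103×22 + 62×14 = 10415 + 3872 + 298560 + 95544 + 2266 + 868 = 411525
Index = 433992 / 411525 × 100 = 105.4594

105.46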